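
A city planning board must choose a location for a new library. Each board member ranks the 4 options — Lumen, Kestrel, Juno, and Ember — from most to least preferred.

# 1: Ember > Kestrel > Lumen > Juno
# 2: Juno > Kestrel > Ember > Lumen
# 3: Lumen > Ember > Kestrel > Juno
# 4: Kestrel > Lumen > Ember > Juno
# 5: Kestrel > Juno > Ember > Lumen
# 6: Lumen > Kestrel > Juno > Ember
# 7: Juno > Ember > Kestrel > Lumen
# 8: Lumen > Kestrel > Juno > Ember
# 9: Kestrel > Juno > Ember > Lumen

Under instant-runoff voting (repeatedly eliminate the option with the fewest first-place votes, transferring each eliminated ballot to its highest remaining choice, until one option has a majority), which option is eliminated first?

Round 1: Lumen 3, Kestrel 3, Juno 2, Ember 1. Ember has the fewest and is eliminated.
Round 2: Kestrel 4, Lumen 3, Juno 2. Juno has the fewest and is eliminated.
Round 3: Kestrel 6, Lumen 3. Kestrel has a majority.

Ember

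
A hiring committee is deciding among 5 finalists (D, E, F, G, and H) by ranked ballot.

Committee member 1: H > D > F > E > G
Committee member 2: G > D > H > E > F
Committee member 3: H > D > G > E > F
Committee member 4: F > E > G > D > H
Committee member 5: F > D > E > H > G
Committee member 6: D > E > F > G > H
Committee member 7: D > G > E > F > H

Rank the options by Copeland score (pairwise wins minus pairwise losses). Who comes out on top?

D

Pairwise results:
  D vs E: D wins 6–1.
  D vs F: D wins 5–2.
  D vs G: D wins 5–2.
  D vs H: D wins 5–2.
  E vs F: E wins 4–3.
  E vs G: E wins 4–3.
  E vs H: E wins 4–3.
  F vs G: F wins 4–3.
  F vs H: F wins 4–3.
  G vs H: G wins 4–3.
Copeland scores (wins − losses):
  D: 4 − 0 = 4
  E: 3 − 1 = 2
  F: 2 − 2 = 0
  G: 1 − 3 = -2
  H: 0 − 4 = -4
D has the best Copeland score.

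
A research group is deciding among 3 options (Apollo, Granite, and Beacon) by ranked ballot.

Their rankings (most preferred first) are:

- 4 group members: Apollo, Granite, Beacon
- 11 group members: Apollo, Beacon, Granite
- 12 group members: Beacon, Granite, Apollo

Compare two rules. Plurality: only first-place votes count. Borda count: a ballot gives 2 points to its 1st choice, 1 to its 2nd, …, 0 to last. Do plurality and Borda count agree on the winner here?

No

Plurality first-place counts: Apollo 15, Granite 0, Beacon 12 → Apollo.
Borda totals: Apollo 30, Granite 16, Beacon 35 → Beacon.
The two rules disagree: plurality picks Apollo, Borda picks Beacon.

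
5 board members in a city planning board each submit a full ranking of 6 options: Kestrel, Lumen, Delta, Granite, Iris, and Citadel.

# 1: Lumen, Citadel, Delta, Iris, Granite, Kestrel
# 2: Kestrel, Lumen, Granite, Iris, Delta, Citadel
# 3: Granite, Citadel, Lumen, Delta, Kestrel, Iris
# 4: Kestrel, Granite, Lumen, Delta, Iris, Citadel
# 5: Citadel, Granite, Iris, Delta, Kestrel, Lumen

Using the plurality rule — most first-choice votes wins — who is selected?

First-place vote totals:
  Kestrel: 2
  Lumen: 1
  Delta: 0
  Granite: 1
  Iris: 0
  Citadel: 1
Kestrel has the most first-place votes.

Kestrel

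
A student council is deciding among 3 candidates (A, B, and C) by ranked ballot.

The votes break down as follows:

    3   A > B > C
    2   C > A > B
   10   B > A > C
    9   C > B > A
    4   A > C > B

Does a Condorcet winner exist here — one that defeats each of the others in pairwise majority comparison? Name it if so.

No Condorcet winner

Head-to-head results (28 voters total):
A vs B: B wins 19–9.
A vs C: A wins 17–11.
B vs C: C wins 15–13.
No candidate beats all others: A beats C beats B beats A, a majority cycle.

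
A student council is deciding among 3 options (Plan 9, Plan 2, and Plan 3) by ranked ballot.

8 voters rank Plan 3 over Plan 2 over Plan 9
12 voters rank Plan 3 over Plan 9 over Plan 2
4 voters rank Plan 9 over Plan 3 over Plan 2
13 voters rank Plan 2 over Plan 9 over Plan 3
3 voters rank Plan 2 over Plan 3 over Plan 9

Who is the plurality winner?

First-place vote totals:
  Plan 9: 4
  Plan 2: 16
  Plan 3: 20
Plan 3 has the most first-place votes.

Plan 3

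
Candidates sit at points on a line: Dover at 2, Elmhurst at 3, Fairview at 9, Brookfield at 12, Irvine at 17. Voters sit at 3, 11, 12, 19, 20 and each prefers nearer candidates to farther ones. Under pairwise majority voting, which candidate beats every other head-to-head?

Brookfield

With single-peaked preferences on a line, the Condorcet winner is the candidate closest to the median voter.
The median voter (position 12) is closest to Brookfield at 12.
Check: Brookfield vs Elmhurst — voters closer to Brookfield: 4 of 5.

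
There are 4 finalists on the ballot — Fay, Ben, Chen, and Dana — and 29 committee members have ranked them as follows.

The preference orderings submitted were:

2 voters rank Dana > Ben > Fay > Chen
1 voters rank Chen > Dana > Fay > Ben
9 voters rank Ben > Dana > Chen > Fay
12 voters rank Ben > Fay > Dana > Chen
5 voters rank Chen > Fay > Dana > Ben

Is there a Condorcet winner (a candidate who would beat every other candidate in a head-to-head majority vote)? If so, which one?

Ben

Head-to-head results (29 voters total):
Fay vs Ben: Ben wins 23–6.
Fay vs Chen: Chen wins 15–14.
Fay vs Dana: Fay wins 17–12.
Ben vs Chen: Ben wins 23–6.
Ben vs Dana: Ben wins 21–8.
Chen vs Dana: Dana wins 23–6.
Ben beats each rival — Fay (23–6), Chen (23–6), Dana (21–8) — so Ben is the Condorcet winner.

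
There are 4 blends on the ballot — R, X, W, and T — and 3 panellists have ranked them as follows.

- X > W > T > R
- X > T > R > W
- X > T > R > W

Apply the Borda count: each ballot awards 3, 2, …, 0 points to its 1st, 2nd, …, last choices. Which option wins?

Borda scores:
  R: 0 + 1 + 1 = 2
  X: 3 + 3 + 3 = 9
  W: 2 + 0 + 0 = 2
  T: 1 + 2 + 2 = 5
X has the highest total.

X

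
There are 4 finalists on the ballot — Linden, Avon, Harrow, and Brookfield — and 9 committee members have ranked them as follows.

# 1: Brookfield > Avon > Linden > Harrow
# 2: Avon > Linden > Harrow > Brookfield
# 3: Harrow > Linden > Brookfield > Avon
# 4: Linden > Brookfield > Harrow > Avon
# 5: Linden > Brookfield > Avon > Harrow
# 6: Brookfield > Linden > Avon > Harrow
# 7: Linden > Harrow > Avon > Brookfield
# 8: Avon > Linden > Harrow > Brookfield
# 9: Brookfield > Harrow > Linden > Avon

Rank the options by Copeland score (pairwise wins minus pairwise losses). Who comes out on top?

Linden

Pairwise results:
  Linden vs Avon: Linden wins 6–3.
  Linden vs Harrow: Linden wins 7–2.
  Linden vs Brookfield: Linden wins 6–3.
  Avon vs Harrow: Avon wins 5–4.
  Avon vs Brookfield: Brookfield wins 6–3.
  Harrow vs Brookfield: Brookfield wins 5–4.
Copeland scores (wins − losses):
  Linden: 3 − 0 = 3
  Avon: 1 − 2 = -1
  Harrow: 0 − 3 = -3
  Brookfield: 2 − 1 = 1
Linden has the best Copeland score.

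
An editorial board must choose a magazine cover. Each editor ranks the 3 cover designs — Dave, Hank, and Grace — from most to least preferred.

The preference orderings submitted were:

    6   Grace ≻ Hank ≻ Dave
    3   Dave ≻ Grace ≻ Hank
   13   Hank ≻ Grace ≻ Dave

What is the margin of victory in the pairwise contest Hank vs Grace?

Ballots ranking Hank above Grace: 13.
Ballots ranking Grace above Hank: 6+3 = 9.
Hank wins 13–9, a margin of 4.

4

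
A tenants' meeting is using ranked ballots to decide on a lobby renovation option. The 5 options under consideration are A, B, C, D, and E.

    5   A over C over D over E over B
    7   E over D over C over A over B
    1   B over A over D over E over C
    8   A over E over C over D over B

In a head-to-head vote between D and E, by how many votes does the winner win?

9

Ballots ranking D above E: 5+1 = 6.
Ballots ranking E above D: 7+8 = 15.
E wins 15–6, a margin of 9.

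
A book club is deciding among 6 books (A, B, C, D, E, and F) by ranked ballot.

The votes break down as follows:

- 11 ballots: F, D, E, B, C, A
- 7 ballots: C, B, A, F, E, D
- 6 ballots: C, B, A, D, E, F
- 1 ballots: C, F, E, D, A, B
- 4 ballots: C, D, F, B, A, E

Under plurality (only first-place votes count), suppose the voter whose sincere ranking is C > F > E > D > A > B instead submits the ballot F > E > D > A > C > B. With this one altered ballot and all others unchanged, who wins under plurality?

First-place totals with the altered ballot: A 0, B 0, C 17, D 0, E 0, F 12.
The winner is unchanged: still C.

C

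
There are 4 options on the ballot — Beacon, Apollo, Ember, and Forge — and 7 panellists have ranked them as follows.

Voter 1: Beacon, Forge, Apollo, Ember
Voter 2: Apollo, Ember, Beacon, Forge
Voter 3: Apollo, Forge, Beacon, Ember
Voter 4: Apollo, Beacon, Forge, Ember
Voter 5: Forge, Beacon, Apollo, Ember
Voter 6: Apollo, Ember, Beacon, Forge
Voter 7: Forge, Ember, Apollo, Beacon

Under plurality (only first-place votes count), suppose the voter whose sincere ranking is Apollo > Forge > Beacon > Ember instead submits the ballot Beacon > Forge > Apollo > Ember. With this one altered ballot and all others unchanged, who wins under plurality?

Apollo

First-place totals with the altered ballot: Beacon 2, Apollo 3, Ember 0, Forge 2.
The winner is unchanged: still Apollo.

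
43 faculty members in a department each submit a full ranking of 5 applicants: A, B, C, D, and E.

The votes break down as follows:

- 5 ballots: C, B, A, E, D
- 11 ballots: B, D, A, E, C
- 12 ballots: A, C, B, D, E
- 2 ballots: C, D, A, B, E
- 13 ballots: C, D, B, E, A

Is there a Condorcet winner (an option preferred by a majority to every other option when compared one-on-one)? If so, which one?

Head-to-head results (43 voters total):
A vs B: B wins 29–14.
A vs C: A wins 23–20.
A vs D: D wins 26–17.
A vs E: A wins 30–13.
B vs C: C wins 32–11.
B vs D: B wins 28–15.
B vs E: B wins 43–0.
C vs D: C wins 32–11.
C vs E: C wins 32–11.
D vs E: D wins 38–5.
No candidate beats all others: A beats C beats B beats A, a majority cycle.

No Condorcet winner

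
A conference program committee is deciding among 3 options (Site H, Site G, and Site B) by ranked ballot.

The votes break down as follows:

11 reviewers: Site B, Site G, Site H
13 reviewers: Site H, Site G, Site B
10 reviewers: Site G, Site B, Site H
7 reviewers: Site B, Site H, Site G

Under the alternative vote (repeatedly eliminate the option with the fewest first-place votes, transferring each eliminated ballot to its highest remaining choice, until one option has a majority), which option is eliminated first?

Round 1: Site B 18, Site H 13, Site G 10. Site G has the fewest and is eliminated.
Round 2: Site B 28, Site H 13. Site B has a majority.

Site G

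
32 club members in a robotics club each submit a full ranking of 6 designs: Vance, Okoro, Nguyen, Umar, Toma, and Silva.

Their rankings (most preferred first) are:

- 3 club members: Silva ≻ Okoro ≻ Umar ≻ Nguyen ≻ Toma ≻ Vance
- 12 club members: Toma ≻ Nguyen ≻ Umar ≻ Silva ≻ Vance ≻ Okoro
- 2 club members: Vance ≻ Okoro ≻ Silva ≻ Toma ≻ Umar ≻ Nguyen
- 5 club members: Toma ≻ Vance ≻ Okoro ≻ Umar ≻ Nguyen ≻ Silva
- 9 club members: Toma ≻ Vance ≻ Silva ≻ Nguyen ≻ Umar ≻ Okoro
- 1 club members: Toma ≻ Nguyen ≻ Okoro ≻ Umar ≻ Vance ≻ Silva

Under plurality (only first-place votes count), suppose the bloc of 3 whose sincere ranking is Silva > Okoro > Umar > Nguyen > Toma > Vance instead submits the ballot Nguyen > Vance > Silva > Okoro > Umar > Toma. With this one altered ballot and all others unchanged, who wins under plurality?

Toma

First-place totals with the altered ballot: Vance 2, Okoro 0, Nguyen 3, Umar 0, Toma 27, Silva 0.
The winner is unchanged: still Toma.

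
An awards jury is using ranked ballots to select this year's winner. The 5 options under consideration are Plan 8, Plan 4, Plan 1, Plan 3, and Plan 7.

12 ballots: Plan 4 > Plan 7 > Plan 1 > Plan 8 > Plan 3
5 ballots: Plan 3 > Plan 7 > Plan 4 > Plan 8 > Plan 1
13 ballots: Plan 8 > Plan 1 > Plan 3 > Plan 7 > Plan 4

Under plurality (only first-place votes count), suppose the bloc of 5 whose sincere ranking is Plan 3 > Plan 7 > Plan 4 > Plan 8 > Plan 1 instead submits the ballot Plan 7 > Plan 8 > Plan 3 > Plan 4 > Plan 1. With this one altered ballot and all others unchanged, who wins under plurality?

First-place totals with the altered ballot: Plan 8 13, Plan 4 12, Plan 1 0, Plan 3 0, Plan 7 5.
The winner is unchanged: still Plan 8.

Plan 8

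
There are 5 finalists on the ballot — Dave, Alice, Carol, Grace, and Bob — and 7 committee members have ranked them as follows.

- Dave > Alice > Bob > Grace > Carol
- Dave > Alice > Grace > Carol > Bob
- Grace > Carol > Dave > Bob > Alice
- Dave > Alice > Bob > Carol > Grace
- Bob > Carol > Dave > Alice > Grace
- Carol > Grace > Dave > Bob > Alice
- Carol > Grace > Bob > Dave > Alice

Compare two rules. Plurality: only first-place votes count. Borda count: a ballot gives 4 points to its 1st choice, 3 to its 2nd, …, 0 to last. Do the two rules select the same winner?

Yes

Plurality first-place counts: Dave 3, Alice 0, Carol 2, Grace 1, Bob 1 → Dave.
Borda totals: Dave 19, Alice 10, Carol 16, Grace 13, Bob 12 → Dave.
The two rules agree on Dave.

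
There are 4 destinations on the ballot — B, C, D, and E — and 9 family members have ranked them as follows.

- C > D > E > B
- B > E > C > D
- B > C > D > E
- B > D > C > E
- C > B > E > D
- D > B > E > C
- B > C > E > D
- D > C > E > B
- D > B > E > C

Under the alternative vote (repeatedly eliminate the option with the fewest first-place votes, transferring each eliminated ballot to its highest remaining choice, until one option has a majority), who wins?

B

Round 1: B 4, D 3, C 2, E 0. E has the fewest and is eliminated.
Round 2: B 4, D 3, C 2. C has the fewest and is eliminated.
Round 3: B 5, D 4. B has a majority.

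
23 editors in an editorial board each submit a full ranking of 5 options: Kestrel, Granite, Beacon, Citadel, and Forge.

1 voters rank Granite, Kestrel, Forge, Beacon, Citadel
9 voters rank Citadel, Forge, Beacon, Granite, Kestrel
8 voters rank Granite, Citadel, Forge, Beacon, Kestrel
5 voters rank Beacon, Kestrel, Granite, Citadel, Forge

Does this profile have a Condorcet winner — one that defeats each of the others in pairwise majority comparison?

Head-to-head results (23 voters total):
Kestrel vs Granite: Granite wins 18–5.
Kestrel vs Beacon: Beacon wins 22–1.
Kestrel vs Citadel: Citadel wins 17–6.
Kestrel vs Forge: Forge wins 17–6.
Granite vs Beacon: Beacon wins 14–9.
Granite vs Citadel: Granite wins 14–9.
Granite vs Forge: Granite wins 14–9.
Beacon vs Citadel: Citadel wins 17–6.
Beacon vs Forge: Forge wins 18–5.
Citadel vs Forge: Citadel wins 22–1.
No candidate beats all others: Granite beats Citadel beats Beacon beats Granite, a majority cycle.

No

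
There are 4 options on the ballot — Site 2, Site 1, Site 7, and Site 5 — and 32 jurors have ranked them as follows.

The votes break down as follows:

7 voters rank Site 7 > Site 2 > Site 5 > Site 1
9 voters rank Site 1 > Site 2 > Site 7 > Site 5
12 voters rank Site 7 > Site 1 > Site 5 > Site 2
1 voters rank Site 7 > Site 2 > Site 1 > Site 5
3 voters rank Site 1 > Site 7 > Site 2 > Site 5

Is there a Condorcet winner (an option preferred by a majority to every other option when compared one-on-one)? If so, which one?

Head-to-head results (32 voters total):
Site 2 vs Site 1: Site 1 wins 24–8.
Site 2 vs Site 7: Site 7 wins 23–9.
Site 2 vs Site 5: Site 2 wins 20–12.
Site 1 vs Site 7: Site 7 wins 20–12.
Site 1 vs Site 5: Site 1 wins 25–7.
Site 7 vs Site 5: Site 7 wins 32–0.
Site 7 beats each rival — Site 2 (23–9), Site 1 (20–12), Site 5 (32–0) — so Site 7 is the Condorcet winner.

Site 7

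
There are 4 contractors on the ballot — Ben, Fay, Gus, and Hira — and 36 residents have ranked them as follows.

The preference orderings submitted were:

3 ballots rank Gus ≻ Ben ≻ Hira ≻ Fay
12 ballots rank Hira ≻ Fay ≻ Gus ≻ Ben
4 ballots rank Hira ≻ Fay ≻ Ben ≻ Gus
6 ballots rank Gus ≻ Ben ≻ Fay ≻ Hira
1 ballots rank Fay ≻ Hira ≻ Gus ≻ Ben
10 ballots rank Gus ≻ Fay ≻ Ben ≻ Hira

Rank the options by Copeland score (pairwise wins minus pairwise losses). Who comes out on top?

Gus

Pairwise results:
  Ben vs Fay: Fay wins 27–9.
  Ben vs Gus: Gus wins 32–4.
  Ben vs Hira: Ben wins 19–17.
  Fay vs Gus: Gus wins 19–17.
  Fay vs Hira: Hira wins 19–17.
  Gus vs Hira: Gus wins 19–17.
Copeland scores (wins − losses):
  Ben: 1 − 2 = -1
  Fay: 1 − 2 = -1
  Gus: 3 − 0 = 3
  Hira: 1 − 2 = -1
Gus has the best Copeland score.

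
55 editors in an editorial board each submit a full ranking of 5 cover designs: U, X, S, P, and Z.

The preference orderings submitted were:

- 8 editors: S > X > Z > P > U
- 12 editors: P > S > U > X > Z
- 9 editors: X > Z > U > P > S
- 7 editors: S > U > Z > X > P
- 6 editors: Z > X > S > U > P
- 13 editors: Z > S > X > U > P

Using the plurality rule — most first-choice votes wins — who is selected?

Z

First-place vote totals:
  U: 0
  X: 9
  S: 15
  P: 12
  Z: 19
Z has the most first-place votes.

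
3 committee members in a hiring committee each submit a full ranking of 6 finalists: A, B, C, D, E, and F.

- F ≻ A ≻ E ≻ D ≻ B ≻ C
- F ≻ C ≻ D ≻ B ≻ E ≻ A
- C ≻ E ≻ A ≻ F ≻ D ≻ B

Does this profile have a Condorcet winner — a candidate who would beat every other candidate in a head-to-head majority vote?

Head-to-head results (3 voters total):
A vs B: A wins 2–1.
A vs C: C wins 2–1.
A vs D: A wins 2–1.
A vs E: E wins 2–1.
A vs F: F wins 2–1.
B vs C: C wins 2–1.
B vs D: D wins 3–0.
B vs E: E wins 2–1.
B vs F: F wins 3–0.
C vs D: C wins 2–1.
C vs E: C wins 2–1.
C vs F: F wins 2–1.
D vs E: E wins 2–1.
D vs F: F wins 3–0.
E vs F: F wins 2–1.
F beats each rival — A (2–1), B (3–0), C (2–1), D (3–0), E (2–1) — so F is the Condorcet winner.

Yes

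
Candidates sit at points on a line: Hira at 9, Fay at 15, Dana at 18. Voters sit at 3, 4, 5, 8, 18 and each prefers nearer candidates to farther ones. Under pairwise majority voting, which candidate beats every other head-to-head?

With single-peaked preferences on a line, the Condorcet winner is the candidate closest to the median voter.
The median voter (position 5) is closest to Hira at 9.
Check: Hira vs Fay — voters closer to Hira: 4 of 5.

Hira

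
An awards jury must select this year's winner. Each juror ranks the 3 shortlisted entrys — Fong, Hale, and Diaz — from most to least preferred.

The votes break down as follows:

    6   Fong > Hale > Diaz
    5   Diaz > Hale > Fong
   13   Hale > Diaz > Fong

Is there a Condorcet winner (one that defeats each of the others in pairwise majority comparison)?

Yes

Head-to-head results (24 voters total):
Fong vs Hale: Hale wins 18–6.
Fong vs Diaz: Diaz wins 18–6.
Hale vs Diaz: Hale wins 19–5.
Hale beats each rival — Fong (18–6), Diaz (19–5) — so Hale is the Condorcet winner.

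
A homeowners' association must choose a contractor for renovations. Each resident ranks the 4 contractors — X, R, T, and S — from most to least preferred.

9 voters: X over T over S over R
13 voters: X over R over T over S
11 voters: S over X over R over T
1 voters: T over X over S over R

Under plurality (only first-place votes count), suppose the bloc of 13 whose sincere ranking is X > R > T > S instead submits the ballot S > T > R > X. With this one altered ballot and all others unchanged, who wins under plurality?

First-place totals with the altered ballot: X 9, R 0, T 1, S 24.
The switch changes the winner from X to S.

S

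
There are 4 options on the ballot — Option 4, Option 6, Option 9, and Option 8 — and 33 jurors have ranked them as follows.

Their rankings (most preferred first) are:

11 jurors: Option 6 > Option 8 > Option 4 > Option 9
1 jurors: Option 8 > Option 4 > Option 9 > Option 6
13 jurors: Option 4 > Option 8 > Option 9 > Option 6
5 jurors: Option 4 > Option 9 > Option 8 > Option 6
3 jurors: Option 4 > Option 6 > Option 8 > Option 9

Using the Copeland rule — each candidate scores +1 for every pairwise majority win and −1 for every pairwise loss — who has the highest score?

Pairwise results:
  Option 4 vs Option 6: Option 4 wins 22–11.
  Option 4 vs Option 9: Option 4 wins 33–0.
  Option 4 vs Option 8: Option 4 wins 21–12.
  Option 6 vs Option 9: Option 9 wins 19–14.
  Option 6 vs Option 8: Option 8 wins 19–14.
  Option 9 vs Option 8: Option 8 wins 28–5.
Copeland scores (wins − losses):
  Option 4: 3 − 0 = 3
  Option 6: 0 − 3 = -3
  Option 9: 1 − 2 = -1
  Option 8: 2 − 1 = 1
Option 4 has the best Copeland score.

Option 4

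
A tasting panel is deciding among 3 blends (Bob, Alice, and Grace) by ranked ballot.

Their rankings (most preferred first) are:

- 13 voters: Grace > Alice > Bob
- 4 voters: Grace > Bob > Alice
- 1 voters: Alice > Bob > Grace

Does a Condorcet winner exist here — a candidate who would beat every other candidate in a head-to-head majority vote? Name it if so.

Head-to-head results (18 voters total):
Bob vs Alice: Alice wins 14–4.
Bob vs Grace: Grace wins 17–1.
Alice vs Grace: Grace wins 17–1.
Grace beats each rival — Bob (17–1), Alice (17–1) — so Grace is the Condorcet winner.

Grace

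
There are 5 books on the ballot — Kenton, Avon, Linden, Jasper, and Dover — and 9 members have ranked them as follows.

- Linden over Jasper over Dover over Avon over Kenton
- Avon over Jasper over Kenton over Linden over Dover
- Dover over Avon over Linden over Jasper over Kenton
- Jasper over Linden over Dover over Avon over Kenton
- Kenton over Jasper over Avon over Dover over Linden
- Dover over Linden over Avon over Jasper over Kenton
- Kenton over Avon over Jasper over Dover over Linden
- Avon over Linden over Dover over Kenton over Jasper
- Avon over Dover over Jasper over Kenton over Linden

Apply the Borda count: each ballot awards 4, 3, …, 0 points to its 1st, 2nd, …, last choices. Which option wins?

Avon

Borda scores:
  Kenton: 0 + 2 + 0 + 0 + 4 + 0 + 4 + 1 + 1 = 12
  Avon: 1 + 4 + 3 + 1 + 2 + 2 + 3 + 4 + 4 = 24
  Linden: 4 + 1 + 2 + 3 + 0 + 3 + 0 + 3 + 0 = 16
  Jasper: 3 + 3 + 1 + 4 + 3 + 1 + 2 + 0 + 2 = 19
  Dover: 2 + 0 + 4 + 2 + 1 + 4 + 1 + 2 + 3 = 19
Avon has the highest total.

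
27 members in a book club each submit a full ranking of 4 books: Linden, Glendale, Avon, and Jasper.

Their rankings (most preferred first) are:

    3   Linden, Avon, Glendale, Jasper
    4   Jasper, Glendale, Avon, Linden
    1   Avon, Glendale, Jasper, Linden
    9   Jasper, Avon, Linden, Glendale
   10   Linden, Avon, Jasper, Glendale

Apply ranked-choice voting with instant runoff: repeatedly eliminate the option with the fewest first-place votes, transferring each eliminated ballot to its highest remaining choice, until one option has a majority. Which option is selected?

Round 1: Linden 13, Jasper 13, Avon 1, Glendale 0. Glendale has the fewest and is eliminated.
Round 2: Linden 13, Jasper 13, Avon 1. Avon has the fewest and is eliminated.
Round 3: Jasper 14, Linden 13. Jasper has a majority.

Jasper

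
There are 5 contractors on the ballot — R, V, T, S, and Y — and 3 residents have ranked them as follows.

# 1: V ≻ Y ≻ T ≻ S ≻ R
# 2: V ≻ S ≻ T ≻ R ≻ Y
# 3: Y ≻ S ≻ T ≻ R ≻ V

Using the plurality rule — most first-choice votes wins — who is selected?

V

First-place vote totals:
  R: 0
  V: 2
  T: 0
  S: 0
  Y: 1
V has the most first-place votes.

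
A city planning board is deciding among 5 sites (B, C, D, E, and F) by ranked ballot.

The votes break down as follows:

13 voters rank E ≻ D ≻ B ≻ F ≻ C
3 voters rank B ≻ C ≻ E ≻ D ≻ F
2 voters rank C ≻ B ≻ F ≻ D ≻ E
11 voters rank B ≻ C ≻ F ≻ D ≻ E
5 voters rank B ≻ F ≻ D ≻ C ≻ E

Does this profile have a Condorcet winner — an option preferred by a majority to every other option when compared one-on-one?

Head-to-head results (34 voters total):
B vs C: B wins 32–2.
B vs D: B wins 21–13.
B vs E: B wins 21–13.
B vs F: B wins 34–0.
C vs D: D wins 18–16.
C vs E: C wins 21–13.
C vs F: F wins 18–16.
D vs E: D wins 18–16.
D vs F: F wins 18–16.
E vs F: F wins 18–16.
B beats each rival — C (32–2), D (21–13), E (21–13), F (34–0) — so B is the Condorcet winner.

Yes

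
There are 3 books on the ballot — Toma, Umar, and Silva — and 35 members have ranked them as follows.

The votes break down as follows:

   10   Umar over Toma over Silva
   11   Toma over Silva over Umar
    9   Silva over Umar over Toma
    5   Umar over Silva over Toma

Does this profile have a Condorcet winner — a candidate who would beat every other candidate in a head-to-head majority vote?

No

Head-to-head results (35 voters total):
Toma vs Umar: Umar wins 24–11.
Toma vs Silva: Toma wins 21–14.
Umar vs Silva: Silva wins 20–15.
No candidate beats all others: Toma beats Silva beats Umar beats Toma, a majority cycle.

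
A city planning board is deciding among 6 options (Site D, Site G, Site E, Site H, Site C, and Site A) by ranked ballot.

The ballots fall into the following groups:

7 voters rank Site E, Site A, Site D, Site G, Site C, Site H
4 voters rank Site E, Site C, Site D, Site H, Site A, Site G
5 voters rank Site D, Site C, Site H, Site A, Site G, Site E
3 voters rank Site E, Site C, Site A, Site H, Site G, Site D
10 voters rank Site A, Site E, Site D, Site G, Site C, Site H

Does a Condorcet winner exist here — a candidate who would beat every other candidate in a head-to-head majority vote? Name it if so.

Site A

Head-to-head results (29 voters total):
Site D vs Site G: Site D wins 26–3.
Site D vs Site E: Site E wins 24–5.
Site D vs Site H: Site D wins 26–3.
Site D vs Site C: Site D wins 22–7.
Site D vs Site A: Site A wins 20–9.
Site G vs Site E: Site E wins 24–5.
Site G vs Site H: Site G wins 17–12.
Site G vs Site C: Site G wins 17–12.
Site G vs Site A: Site A wins 29–0.
Site E vs Site H: Site E wins 24–5.
Site E vs Site C: Site E wins 24–5.
Site E vs Site A: Site A wins 15–14.
Site H vs Site C: Site C wins 29–0.
Site H vs Site A: Site A wins 20–9.
Site C vs Site A: Site A wins 17–12.
Site A beats each rival — Site D (20–9), Site G (29–0), Site E (15–14), Site H (20–9), Site C (17–12) — so Site A is the Condorcet winner.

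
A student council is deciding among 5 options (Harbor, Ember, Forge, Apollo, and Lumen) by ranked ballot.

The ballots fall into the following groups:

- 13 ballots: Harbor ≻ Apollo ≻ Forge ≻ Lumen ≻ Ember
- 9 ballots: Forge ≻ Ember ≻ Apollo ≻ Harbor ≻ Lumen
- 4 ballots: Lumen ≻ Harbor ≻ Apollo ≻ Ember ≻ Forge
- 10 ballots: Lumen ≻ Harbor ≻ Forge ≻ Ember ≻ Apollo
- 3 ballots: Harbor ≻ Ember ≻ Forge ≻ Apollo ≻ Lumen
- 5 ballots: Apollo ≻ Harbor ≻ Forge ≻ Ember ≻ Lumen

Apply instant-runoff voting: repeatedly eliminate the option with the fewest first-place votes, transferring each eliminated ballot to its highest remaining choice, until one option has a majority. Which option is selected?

Harbor

Round 1: Harbor 16, Lumen 14, Forge 9, Apollo 5, Ember 0. Ember has the fewest and is eliminated.
Round 2: Harbor 16, Lumen 14, Forge 9, Apollo 5. Apollo has the fewest and is eliminated.
Round 3: Harbor 21, Lumen 14, Forge 9. Forge has the fewest and is eliminated.
Round 4: Harbor 30, Lumen 14. Harbor has a majority.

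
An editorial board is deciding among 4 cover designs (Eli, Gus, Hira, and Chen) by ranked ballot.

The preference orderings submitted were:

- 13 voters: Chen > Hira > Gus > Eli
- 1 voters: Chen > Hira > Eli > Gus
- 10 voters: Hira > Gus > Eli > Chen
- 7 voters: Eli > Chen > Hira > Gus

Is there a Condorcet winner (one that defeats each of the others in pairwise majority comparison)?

No

Head-to-head results (31 voters total):
Eli vs Gus: Gus wins 23–8.
Eli vs Hira: Hira wins 24–7.
Eli vs Chen: Eli wins 17–14.
Gus vs Hira: Hira wins 31–0.
Gus vs Chen: Chen wins 21–10.
Hira vs Chen: Chen wins 21–10.
No candidate beats all others: Eli beats Chen beats Gus beats Eli, a majority cycle.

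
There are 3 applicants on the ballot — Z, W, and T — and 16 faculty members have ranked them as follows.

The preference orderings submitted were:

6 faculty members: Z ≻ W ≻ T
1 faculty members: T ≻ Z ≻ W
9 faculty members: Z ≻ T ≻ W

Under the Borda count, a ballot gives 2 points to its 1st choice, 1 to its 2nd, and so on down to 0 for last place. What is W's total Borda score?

6

Borda scores:
  Z: 6·2 + 1 + 9·2 = 31
  W: 6·1 + 0 + 9·0 = 6
  T: 6·0 + 2 + 9·1 = 11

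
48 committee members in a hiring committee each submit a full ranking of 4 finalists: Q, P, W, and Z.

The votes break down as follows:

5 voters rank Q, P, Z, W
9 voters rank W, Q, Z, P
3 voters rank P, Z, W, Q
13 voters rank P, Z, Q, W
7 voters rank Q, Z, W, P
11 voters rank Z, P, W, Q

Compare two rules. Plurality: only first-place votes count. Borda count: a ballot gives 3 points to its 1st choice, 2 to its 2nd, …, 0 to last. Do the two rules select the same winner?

Plurality first-place counts: Q 12, P 16, W 9, Z 11 → P.
Borda totals: Q 67, P 80, W 48, Z 93 → Z.
The two rules disagree: plurality picks P, Borda picks Z.

No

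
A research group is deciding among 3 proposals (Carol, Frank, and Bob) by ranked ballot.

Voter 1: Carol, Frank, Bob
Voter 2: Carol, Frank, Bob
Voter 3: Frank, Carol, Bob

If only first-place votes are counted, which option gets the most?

First-place vote totals:
  Carol: 2
  Frank: 1
  Bob: 0
Carol has the most first-place votes.

Carol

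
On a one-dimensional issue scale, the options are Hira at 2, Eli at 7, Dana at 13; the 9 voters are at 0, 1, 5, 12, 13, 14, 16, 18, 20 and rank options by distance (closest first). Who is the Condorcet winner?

With single-peaked preferences on a line, the Condorcet winner is the candidate closest to the median voter.
The median voter (position 13) is closest to Dana at 13.
Check: Dana vs Hira — voters closer to Dana: 6 of 9.

Dana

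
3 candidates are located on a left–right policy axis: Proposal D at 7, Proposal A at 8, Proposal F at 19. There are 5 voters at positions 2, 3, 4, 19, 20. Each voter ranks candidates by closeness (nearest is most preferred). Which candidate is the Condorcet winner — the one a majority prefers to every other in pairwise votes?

Proposal D

With single-peaked preferences on a line, the Condorcet winner is the candidate closest to the median voter.
The median voter (position 4) is closest to Proposal D at 7.
Check: Proposal D vs Proposal A — voters closer to Proposal D: 3 of 5.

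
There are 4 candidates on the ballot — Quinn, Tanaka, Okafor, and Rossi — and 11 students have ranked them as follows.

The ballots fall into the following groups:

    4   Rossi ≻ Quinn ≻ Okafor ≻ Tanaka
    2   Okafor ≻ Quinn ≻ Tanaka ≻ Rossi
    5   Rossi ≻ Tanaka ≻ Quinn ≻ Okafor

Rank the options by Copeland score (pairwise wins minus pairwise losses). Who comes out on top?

Rossi

Pairwise results:
  Quinn vs Tanaka: Quinn wins 6–5.
  Quinn vs Okafor: Quinn wins 9–2.
  Quinn vs Rossi: Rossi wins 9–2.
  Tanaka vs Okafor: Okafor wins 6–5.
  Tanaka vs Rossi: Rossi wins 9–2.
  Okafor vs Rossi: Rossi wins 9–2.
Copeland scores (wins − losses):
  Quinn: 2 − 1 = 1
  Tanaka: 0 − 3 = -3
  Okafor: 1 − 2 = -1
  Rossi: 3 − 0 = 3
Rossi has the best Copeland score.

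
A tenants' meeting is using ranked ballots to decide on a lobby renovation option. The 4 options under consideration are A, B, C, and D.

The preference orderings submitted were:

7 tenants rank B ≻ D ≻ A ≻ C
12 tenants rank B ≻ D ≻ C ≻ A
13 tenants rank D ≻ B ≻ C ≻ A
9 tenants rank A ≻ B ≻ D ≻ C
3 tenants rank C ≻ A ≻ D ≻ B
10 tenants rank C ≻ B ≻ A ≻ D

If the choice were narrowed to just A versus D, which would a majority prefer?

D

Ballots ranking A above D: 9+3+10 = 22.
Ballots ranking D above A: 7+12+13 = 32.
D wins the head-to-head, 32–22.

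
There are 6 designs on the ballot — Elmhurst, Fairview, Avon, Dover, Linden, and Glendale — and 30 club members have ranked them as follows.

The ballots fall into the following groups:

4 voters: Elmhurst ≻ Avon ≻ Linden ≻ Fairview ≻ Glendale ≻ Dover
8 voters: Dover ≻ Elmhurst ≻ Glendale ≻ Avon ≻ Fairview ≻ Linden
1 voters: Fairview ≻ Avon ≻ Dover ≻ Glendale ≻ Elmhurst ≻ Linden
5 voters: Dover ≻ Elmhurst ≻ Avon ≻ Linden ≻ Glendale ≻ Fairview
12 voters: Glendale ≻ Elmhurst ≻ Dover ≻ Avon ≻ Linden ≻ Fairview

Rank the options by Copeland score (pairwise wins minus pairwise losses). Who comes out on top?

Elmhurst

Pairwise results:
  Elmhurst vs Fairview: Elmhurst wins 29–1.
  Elmhurst vs Avon: Elmhurst wins 29–1.
  Elmhurst vs Dover: Elmhurst wins 16–14.
  Elmhurst vs Linden: Elmhurst wins 30–0.
  Elmhurst vs Glendale: Elmhurst wins 17–13.
  Fairview vs Avon: Avon wins 29–1.
  Fairview vs Dover: Dover wins 25–5.
  Fairview vs Linden: Linden wins 21–9.
  Fairview vs Glendale: Glendale wins 25–5.
  Avon vs Dover: Dover wins 25–5.
  Avon vs Linden: Avon wins 30–0.
  Avon vs Glendale: Glendale wins 20–10.
  Dover vs Linden: Dover wins 26–4.
  Dover vs Glendale: Glendale wins 16–14.
  Linden vs Glendale: Glendale wins 21–9.
Copeland scores (wins − losses):
  Elmhurst: 5 − 0 = 5
  Fairview: 0 − 5 = -5
  Avon: 2 − 3 = -1
  Dover: 3 − 2 = 1
  Linden: 1 − 4 = -3
  Glendale: 4 − 1 = 3
Elmhurst has the best Copeland score.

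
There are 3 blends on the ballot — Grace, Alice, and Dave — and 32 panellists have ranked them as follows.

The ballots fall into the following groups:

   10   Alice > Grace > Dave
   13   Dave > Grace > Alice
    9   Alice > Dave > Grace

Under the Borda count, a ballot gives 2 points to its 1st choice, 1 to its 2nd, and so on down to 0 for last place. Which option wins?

Alice

Borda scores:
  Grace: 10·1 + 13·1 + 9·0 = 23
  Alice: 10·2 + 13·0 + 9·2 = 38
  Dave: 10·0 + 13·2 + 9·1 = 35
Alice has the highest total.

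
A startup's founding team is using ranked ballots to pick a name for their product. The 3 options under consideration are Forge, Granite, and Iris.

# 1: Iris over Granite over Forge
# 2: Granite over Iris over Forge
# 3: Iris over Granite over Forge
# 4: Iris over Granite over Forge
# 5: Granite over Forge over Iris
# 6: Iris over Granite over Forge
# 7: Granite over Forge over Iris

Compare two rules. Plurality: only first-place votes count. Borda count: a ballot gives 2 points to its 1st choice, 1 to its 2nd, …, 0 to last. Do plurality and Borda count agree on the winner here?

No

Plurality first-place counts: Forge 0, Granite 3, Iris 4 → Iris.
Borda totals: Forge 2, Granite 10, Iris 9 → Granite.
The two rules disagree: plurality picks Iris, Borda picks Granite.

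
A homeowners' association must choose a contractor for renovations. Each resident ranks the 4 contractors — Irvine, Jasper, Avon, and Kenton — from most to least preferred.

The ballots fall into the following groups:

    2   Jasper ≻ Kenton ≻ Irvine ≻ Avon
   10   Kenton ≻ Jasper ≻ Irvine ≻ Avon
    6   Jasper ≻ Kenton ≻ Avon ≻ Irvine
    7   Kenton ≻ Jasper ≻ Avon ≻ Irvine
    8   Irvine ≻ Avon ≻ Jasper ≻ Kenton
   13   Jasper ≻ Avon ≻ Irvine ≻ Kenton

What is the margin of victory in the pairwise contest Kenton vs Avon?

Ballots ranking Kenton above Avon: 2+10+6+7 = 25.
Ballots ranking Avon above Kenton: 8+13 = 21.
Kenton wins 25–21, a margin of 4.

4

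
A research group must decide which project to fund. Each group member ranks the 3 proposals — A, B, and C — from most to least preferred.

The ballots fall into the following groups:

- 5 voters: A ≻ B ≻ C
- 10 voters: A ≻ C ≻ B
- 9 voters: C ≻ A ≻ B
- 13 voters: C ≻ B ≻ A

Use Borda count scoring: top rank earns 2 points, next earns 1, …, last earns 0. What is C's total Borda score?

54

Borda scores:
  A: 5·2 + 10·2 + 9·1 + 13·0 = 39
  B: 5·1 + 10·0 + 9·0 + 13·1 = 18
  C: 5·0 + 10·1 + 9·2 + 13·2 = 54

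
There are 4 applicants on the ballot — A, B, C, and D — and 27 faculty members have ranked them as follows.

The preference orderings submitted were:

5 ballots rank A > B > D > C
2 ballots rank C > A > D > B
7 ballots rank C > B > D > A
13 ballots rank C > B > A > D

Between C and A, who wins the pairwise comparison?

C

Ballots ranking C above A: 2+7+13 = 22.
Ballots ranking A above C: 5.
C wins the head-to-head, 22–5.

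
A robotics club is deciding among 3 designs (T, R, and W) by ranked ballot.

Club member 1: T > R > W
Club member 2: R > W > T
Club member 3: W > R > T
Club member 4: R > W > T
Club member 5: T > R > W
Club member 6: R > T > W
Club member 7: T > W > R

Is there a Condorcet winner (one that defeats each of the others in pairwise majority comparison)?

Head-to-head results (7 voters total):
T vs R: R wins 4–3.
T vs W: T wins 4–3.
R vs W: R wins 5–2.
R beats each rival — T (4–3), W (5–2) — so R is the Condorcet winner.

Yes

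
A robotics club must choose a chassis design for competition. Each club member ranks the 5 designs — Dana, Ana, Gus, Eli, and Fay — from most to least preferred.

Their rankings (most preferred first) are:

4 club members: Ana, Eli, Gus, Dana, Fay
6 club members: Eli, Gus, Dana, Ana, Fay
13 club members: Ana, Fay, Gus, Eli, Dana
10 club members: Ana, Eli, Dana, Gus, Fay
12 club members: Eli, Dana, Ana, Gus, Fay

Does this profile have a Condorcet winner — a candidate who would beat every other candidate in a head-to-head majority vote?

Yes

Head-to-head results (45 voters total):
Dana vs Ana: Ana wins 27–18.
Dana vs Gus: Gus wins 23–22.
Dana vs Eli: Eli wins 45–0.
Dana vs Fay: Dana wins 32–13.
Ana vs Gus: Ana wins 39–6.
Ana vs Eli: Ana wins 27–18.
Ana vs Fay: Ana wins 45–0.
Gus vs Eli: Eli wins 32–13.
Gus vs Fay: Gus wins 32–13.
Eli vs Fay: Eli wins 32–13.
Ana beats each rival — Dana (27–18), Gus (39–6), Eli (27–18), Fay (45–0) — so Ana is the Condorcet winner.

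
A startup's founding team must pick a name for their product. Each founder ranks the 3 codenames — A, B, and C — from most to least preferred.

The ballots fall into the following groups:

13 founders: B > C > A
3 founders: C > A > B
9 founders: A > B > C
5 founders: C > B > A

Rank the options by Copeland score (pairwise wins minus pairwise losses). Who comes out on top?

Pairwise results:
  A vs B: B wins 18–12.
  A vs C: C wins 21–9.
  B vs C: B wins 22–8.
Copeland scores (wins − losses):
  A: 0 − 2 = -2
  B: 2 − 0 = 2
  C: 1 − 1 = 0
B has the best Copeland score.

B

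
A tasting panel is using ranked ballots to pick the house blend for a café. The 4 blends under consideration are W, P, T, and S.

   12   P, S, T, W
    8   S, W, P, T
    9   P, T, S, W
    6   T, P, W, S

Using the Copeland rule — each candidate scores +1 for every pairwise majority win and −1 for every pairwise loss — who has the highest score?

Pairwise results:
  W vs P: P wins 27–8.
  W vs T: T wins 27–8.
  W vs S: S wins 29–6.
  P vs T: P wins 29–6.
  P vs S: P wins 27–8.
  T vs S: S wins 20–15.
Copeland scores (wins − losses):
  W: 0 − 3 = -3
  P: 3 − 0 = 3
  T: 1 − 2 = -1
  S: 2 − 1 = 1
P has the best Copeland score.

P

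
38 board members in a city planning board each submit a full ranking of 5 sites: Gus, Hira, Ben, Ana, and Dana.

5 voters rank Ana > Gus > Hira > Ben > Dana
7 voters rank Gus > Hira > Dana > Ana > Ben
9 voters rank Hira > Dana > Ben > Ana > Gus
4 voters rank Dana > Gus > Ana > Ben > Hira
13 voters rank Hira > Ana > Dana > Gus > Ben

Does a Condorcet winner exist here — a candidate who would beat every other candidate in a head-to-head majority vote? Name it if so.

Head-to-head results (38 voters total):
Gus vs Hira: Hira wins 22–16.
Gus vs Ben: Gus wins 29–9.
Gus vs Ana: Ana wins 27–11.
Gus vs Dana: Dana wins 26–12.
Hira vs Ben: Hira wins 34–4.
Hira vs Ana: Hira wins 29–9.
Hira vs Dana: Hira wins 34–4.
Ben vs Ana: Ana wins 29–9.
Ben vs Dana: Dana wins 33–5.
Ana vs Dana: Dana wins 20–18.
Hira beats each rival — Gus (22–16), Ben (34–4), Ana (29–9), Dana (34–4) — so Hira is the Condorcet winner.

Hira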